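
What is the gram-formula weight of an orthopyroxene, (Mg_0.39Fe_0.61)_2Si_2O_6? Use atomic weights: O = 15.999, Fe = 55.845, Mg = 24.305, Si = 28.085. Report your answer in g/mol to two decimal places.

239.25 g/mol

The formula mass is the sum 0.78(24.305) + 1.22(55.845) + 2(28.085) + 6(15.999).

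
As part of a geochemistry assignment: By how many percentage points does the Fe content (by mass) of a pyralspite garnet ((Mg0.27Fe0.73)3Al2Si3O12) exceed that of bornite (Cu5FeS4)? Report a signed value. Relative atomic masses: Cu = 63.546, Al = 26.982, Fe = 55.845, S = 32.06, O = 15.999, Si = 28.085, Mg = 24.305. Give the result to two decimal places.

M((Mg0.27Fe0.73)3Al2Si3O12) = 472.195 g/mol, so wt% Fe = 122.301/472.195 × 100 = 25.90%.
M(Cu5FeS4) = 501.815 g/mol, so wt% Fe = 55.845/501.815 × 100 = 11.13%.
25.90 − 11.13 = 14.77 pp.

14.77 percentage points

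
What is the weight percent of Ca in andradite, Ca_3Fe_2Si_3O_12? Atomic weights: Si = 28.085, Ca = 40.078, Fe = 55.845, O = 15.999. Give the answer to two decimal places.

23.66 wt%

Formula mass = 3·40.078 + 2·55.845 + 3·28.085 + 12·15.999 = 508.167 g/mol, of which 120.234 g is Ca.
So Ca makes up 120.234/508.167 = 0.2366 of the mass, i.e. 23.66%.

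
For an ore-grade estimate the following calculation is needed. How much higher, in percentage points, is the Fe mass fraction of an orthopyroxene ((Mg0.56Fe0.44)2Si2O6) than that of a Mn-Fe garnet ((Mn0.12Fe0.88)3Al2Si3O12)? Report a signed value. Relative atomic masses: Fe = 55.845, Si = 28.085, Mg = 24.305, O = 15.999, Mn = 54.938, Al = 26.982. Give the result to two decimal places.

First mineral: 49.144 g Fe in 228.529 g formula = 21.50 wt% Fe.
Second mineral: 147.431 g Fe in 497.415 g formula = 29.64 wt% Fe.
21.50% − 29.64% gives a difference of -8.14 percentage points.

-8.14 percentage points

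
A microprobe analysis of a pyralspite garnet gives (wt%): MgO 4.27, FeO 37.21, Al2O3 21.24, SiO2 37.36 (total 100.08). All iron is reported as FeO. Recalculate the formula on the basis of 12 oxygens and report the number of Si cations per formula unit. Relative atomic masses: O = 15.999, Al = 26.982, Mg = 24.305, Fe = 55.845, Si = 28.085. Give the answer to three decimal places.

4.27 wt% MgO ÷ 40.304 g/mol = 0.10594 mol, giving 0.10594 Mg and 0.10594 O.
37.21 wt% FeO ÷ 71.844 g/mol = 0.51793 mol, giving 0.51793 Fe and 0.51793 O.
21.24 wt% Al2O3 ÷ 101.961 g/mol = 0.20831 mol, giving 0.41662 Al and 0.62493 O.
37.36 wt% SiO2 ÷ 60.083 g/mol = 0.62181 mol, giving 0.62181 Si and 1.24362 O.
Oxygen sums to 2.49242; scaling by 12/2.49242 = 4.81460 puts the formula on 12 O.
Si: 0.62181 × 4.81460 = 2.994 atoms per formula unit.

2.994 Si apfu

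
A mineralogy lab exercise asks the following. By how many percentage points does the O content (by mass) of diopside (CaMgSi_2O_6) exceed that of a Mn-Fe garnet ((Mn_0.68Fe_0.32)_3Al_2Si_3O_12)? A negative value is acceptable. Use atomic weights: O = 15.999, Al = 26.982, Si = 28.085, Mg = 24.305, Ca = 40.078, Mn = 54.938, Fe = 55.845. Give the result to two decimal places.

M(CaMgSi_2O_6) = 216.547 g/mol, so wt% O = 95.994/216.547 × 100 = 44.33%.
M((Mn_0.68Fe_0.32)_3Al_2Si_3O_12) = 495.892 g/mol, so wt% O = 191.988/495.892 × 100 = 38.72%.
44.33 − 38.72 = 5.61 pp.

5.61 percentage points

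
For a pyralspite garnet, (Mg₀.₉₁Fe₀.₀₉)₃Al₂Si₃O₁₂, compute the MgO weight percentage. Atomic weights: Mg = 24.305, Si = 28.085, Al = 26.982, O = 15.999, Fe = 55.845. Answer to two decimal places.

Formula mass = 411.638 g/mol.
2.73 Mg → 2.7300 mol MgO per formula unit; M(MgO) = 40.304, so MgO mass = 110.030 g.
110.030/411.638 × 100 = 26.73 wt%.

26.73 wt%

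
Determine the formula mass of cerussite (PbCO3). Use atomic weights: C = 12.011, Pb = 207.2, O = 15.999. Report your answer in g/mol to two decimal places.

The formula mass is the sum 1×207.2 + 1×12.011 + 3×15.999.

267.21 g/mol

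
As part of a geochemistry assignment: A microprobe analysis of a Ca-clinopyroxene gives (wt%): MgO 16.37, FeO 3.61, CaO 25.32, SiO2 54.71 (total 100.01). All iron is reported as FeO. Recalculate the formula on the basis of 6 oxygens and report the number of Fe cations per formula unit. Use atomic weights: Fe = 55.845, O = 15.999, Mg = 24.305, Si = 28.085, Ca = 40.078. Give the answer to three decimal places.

16.37 wt% MgO ÷ 40.304 g/mol = 0.40616 mol, giving 0.40616 Mg and 0.40616 O.
3.61 wt% FeO ÷ 71.844 g/mol = 0.05025 mol, giving 0.05025 Fe and 0.05025 O.
25.32 wt% CaO ÷ 56.077 g/mol = 0.45152 mol, giving 0.45152 Ca and 0.45152 O.
54.71 wt% SiO2 ÷ 60.083 g/mol = 0.91057 mol, giving 0.91057 Si and 1.82114 O.
Oxygen sums to 2.72907; scaling by 6/2.72907 = 2.19855 puts the formula on 6 O.
Fe: 0.05025 × 2.19855 = 0.110 atoms per formula unit.

0.110 Fe apfu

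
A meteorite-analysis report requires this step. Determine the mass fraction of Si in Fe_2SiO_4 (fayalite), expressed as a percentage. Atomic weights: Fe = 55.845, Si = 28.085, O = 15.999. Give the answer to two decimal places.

Molar mass of Fe_2SiO_4: 2·55.845 + 1·28.085 + 4·15.999 = 203.771 g/mol.
Mass of Si per formula unit: 1 × 28.085 = 28.085 g.
Weight fraction Si = 28.085 / 203.771 = 0.1378.

13.78 weight percent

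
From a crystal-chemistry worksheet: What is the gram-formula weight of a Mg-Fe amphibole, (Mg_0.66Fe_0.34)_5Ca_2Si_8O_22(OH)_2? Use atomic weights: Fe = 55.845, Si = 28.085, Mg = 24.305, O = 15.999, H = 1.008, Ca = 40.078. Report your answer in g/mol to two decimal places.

Mg: 3.30 × 24.305 = 80.2065
Fe: 1.70 × 55.845 = 94.9365
Ca: 2 × 40.078 = 80.1560
Si: 8 × 28.085 = 224.6800
O: 24 × 15.999 = 383.9760
H: 2 × 1.008 = 2.0160
Summing the contributions gives the formula mass.

865.97 g/mol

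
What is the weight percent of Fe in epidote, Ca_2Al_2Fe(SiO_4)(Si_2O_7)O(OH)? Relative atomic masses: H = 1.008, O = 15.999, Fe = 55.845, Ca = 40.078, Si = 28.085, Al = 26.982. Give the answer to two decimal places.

11.56 weight percent

Molar mass of Ca_2Al_2Fe(SiO_4)(Si_2O_7)O(OH): 2*40.078 + 2*26.982 + 1*55.845 + 3*28.085 + 13*15.999 + 1*1.008 = 483.215 g/mol.
Mass of Fe per formula unit: 1 × 55.845 = 55.845 g.
Weight fraction Fe = 55.845 / 483.215 = 0.1156.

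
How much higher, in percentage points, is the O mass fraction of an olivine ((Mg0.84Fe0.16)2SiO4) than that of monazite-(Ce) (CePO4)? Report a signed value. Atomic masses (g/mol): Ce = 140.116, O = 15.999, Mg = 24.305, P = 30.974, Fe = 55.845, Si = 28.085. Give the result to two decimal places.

15.22 percentage points

O in (Mg0.84Fe0.16)2SiO4: molar mass 150.784 g/mol; 4×15.999 = 63.996 g → 42.44 wt%.
O in CePO4: molar mass 235.086 g/mol; 4×15.999 = 63.996 g → 27.22 wt%.
Difference = 42.44 − 27.22 = 15.22 percentage points.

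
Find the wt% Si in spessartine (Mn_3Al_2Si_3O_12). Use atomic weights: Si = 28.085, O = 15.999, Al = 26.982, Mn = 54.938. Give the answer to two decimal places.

17.02 wt%

Molar mass of Mn_3Al_2Si_3O_12: 3*54.938 + 2*26.982 + 3*28.085 + 12*15.999 = 495.021 g/mol.
Mass of Si per formula unit: 3 × 28.085 = 84.255 g.
Weight fraction Si = 84.255 / 495.021 = 0.1702.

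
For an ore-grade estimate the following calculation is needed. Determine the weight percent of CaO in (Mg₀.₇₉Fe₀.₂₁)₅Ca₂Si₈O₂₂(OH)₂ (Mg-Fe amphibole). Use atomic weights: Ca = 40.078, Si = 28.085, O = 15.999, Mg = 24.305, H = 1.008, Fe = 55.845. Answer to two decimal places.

M((Mg₀.₇₉Fe₀.₂₁)₅Ca₂Si₈O₂₂(OH)₂) = 845.470 g/mol; M(CaO) = 56.077 g/mol.
Moles CaO per formula unit = 2 Ca ÷ 1 = 2.0000.
CaO fraction = (2.0000 × 56.077) / 845.470 = 112.154/845.470 = 0.1327.

13.27 wt%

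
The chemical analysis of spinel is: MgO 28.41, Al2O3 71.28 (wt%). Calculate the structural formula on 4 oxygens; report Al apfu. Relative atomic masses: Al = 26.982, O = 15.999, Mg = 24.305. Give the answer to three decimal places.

1.996 Al apfu

MgO: 28.41/40.304 = 0.70489 mol → 0.70489 mol Mg, 0.70489 mol O.
Al2O3: 71.28/101.961 = 0.69909 mol → 1.39818 mol Al, 2.09727 mol O.
Total oxygen = 2.80216 mol. Normalization factor = 4/2.80216 = 1.42747.
Al per 4 O = 1.39818 × 1.42747 = 1.996.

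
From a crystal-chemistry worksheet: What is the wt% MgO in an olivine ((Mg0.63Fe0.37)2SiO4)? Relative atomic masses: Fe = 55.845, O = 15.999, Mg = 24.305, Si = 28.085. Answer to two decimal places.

Formula mass = 164.031 g/mol.
1.26 Mg → 1.2600 mol MgO per formula unit; M(MgO) = 40.304, so MgO mass = 50.783 g.
50.783/164.031 × 100 = 30.96 wt%.

30.96 wt%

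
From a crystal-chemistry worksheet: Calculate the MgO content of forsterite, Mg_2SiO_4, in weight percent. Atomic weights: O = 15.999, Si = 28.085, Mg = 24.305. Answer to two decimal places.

57.29 wt%

Formula mass = 140.691 g/mol.
2 Mg → 2.0000 mol MgO per formula unit; M(MgO) = 40.304, so MgO mass = 80.608 g.
80.608/140.691 × 100 = 57.29 wt%.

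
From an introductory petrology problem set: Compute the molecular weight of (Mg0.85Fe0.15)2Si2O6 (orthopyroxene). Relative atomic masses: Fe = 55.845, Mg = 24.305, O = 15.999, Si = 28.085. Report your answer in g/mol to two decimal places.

210.24 g/mol

Mg: 1.70 × 24.305 = 41.3185
Fe: 0.30 × 55.845 = 16.7535
Si: 2 × 28.085 = 56.1700
O: 6 × 15.999 = 95.9940
Summing the contributions gives the formula mass.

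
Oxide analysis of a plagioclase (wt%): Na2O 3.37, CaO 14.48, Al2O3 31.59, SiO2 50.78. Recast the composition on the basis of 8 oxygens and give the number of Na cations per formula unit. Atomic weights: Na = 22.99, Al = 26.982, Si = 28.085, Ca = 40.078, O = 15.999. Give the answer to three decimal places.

0.297 Na apfu

Na2O: 3.37/61.979 = 0.05437 mol → 0.10874 mol Na, 0.05437 mol O.
CaO: 14.48/56.077 = 0.25822 mol → 0.25822 mol Ca, 0.25822 mol O.
Al2O3: 31.59/101.961 = 0.30982 mol → 0.61964 mol Al, 0.92946 mol O.
SiO2: 50.78/60.083 = 0.84516 mol → 0.84516 mol Si, 1.69032 mol O.
Total oxygen = 2.93237 mol. Normalization factor = 8/2.93237 = 2.72817.
Na per 8 O = 0.10874 × 2.72817 = 0.297.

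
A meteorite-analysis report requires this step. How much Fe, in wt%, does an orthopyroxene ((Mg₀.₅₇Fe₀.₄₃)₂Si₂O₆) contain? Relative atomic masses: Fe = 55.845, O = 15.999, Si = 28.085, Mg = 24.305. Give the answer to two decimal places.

Formula mass = 1.14×24.305 + 0.86×55.845 + 2×28.085 + 6×15.999 = 227.898 g/mol, of which 48.027 g is Fe.
So Fe makes up 48.027/227.898 = 0.2107 of the mass, i.e. 21.07%.

21.07 wt%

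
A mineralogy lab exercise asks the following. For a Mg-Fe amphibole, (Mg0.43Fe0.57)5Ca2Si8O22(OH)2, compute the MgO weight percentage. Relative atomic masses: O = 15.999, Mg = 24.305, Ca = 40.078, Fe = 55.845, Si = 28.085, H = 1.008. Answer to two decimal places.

9.60 wt%

Formula mass = 902.242 g/mol.
2.15 Mg → 2.1500 mol MgO per formula unit; M(MgO) = 40.304, so MgO mass = 86.654 g.
86.654/902.242 × 100 = 9.60 wt%.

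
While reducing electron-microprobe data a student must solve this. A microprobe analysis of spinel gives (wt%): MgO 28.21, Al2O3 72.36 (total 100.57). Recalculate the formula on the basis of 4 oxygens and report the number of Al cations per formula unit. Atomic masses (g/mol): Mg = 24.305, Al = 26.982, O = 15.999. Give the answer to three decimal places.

2.007 Al apfu

28.21 wt% MgO ÷ 40.304 g/mol = 0.69993 mol, giving 0.69993 Mg and 0.69993 O.
72.36 wt% Al2O3 ÷ 101.961 g/mol = 0.70968 mol, giving 1.41936 Al and 2.12904 O.
Oxygen sums to 2.82897; scaling by 4/2.82897 = 1.41394 puts the formula on 4 O.
Al: 1.41936 × 1.41394 = 2.007 atoms per formula unit.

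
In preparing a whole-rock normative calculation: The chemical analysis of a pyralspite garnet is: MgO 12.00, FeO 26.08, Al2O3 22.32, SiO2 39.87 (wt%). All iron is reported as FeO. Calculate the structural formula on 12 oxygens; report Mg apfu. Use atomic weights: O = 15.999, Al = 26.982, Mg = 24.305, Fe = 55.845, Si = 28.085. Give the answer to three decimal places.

1.351 Mg apfu

MgO: 12.00/40.304 = 0.29774 mol → 0.29774 mol Mg, 0.29774 mol O.
FeO: 26.08/71.844 = 0.36301 mol → 0.36301 mol Fe, 0.36301 mol O.
Al2O3: 22.32/101.961 = 0.21891 mol → 0.43782 mol Al, 0.65673 mol O.
SiO2: 39.87/60.083 = 0.66358 mol → 0.66358 mol Si, 1.32716 mol O.
Total oxygen = 2.64464 mol. Normalization factor = 12/2.64464 = 4.53748.
Mg per 12 O = 0.29774 × 4.53748 = 1.351.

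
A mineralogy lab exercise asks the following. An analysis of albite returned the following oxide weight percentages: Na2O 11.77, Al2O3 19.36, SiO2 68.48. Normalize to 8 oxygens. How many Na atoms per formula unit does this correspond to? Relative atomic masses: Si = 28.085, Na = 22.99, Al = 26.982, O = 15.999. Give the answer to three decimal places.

Na2O: 11.77/61.979 = 0.18990 mol → 0.37980 mol Na, 0.18990 mol O.
Al2O3: 19.36/101.961 = 0.18988 mol → 0.37976 mol Al, 0.56964 mol O.
SiO2: 68.48/60.083 = 1.13976 mol → 1.13976 mol Si, 2.27952 mol O.
Total oxygen = 3.03906 mol. Normalization factor = 8/3.03906 = 2.63239.
Na per 8 O = 0.37980 × 2.63239 = 1.000.

1.000 Na apfu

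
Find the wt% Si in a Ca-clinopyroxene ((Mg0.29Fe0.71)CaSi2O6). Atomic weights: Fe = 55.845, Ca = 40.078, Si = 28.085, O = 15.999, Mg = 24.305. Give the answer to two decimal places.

Molar mass of (Mg0.29Fe0.71)CaSi2O6: 0.29·24.305 + 0.71·55.845 + 1·40.078 + 2·28.085 + 6·15.999 = 238.940 g/mol.
Mass of Si per formula unit: 2 × 28.085 = 56.170 g.
Weight fraction Si = 56.170 / 238.940 = 0.2351.

23.51 wt%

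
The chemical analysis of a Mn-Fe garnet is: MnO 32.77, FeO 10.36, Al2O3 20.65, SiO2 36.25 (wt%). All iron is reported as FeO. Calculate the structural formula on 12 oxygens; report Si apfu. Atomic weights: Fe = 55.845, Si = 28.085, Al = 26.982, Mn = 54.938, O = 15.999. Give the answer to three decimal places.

2.991 Si apfu

32.77 wt% MnO ÷ 70.937 g/mol = 0.46196 mol, giving 0.46196 Mn and 0.46196 O.
10.36 wt% FeO ÷ 71.844 g/mol = 0.14420 mol, giving 0.14420 Fe and 0.14420 O.
20.65 wt% Al2O3 ÷ 101.961 g/mol = 0.20253 mol, giving 0.40506 Al and 0.60759 O.
36.25 wt% SiO2 ÷ 60.083 g/mol = 0.60333 mol, giving 0.60333 Si and 1.20666 O.
Oxygen sums to 2.42041; scaling by 12/2.42041 = 4.95784 puts the formula on 12 O.
Si: 0.60333 × 4.95784 = 2.991 atoms per formula unit.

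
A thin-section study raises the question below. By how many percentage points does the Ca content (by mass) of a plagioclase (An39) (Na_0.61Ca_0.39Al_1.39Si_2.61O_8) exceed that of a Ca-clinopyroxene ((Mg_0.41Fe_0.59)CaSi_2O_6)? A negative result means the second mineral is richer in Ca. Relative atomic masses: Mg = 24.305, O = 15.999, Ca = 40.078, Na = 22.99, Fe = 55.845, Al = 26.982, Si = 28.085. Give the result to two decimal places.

-11.22 percentage points

M(Na_0.61Ca_0.39Al_1.39Si_2.61O_8) = 268.453 g/mol, so wt% Ca = 15.630/268.453 × 100 = 5.82%.
M((Mg_0.41Fe_0.59)CaSi_2O_6) = 235.156 g/mol, so wt% Ca = 40.078/235.156 × 100 = 17.04%.
5.82 − 17.04 = -11.22 pp.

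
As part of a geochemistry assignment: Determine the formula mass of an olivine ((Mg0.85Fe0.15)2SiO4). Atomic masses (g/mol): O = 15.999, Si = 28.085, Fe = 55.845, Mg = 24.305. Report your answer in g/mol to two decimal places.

The formula mass is the sum 1.70(24.305) + 0.30(55.845) + 1(28.085) + 4(15.999).

150.15 g/mol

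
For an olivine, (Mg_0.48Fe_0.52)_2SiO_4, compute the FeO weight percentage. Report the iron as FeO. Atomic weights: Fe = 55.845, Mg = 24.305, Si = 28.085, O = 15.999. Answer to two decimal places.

43.07 wt%

M((Mg_0.48Fe_0.52)_2SiO_4) = 173.493 g/mol; M(FeO) = 71.844 g/mol.
Moles FeO per formula unit = 1.04 Fe ÷ 1 = 1.0400.
FeO fraction = (1.0400 × 71.844) / 173.493 = 74.718/173.493 = 0.4307.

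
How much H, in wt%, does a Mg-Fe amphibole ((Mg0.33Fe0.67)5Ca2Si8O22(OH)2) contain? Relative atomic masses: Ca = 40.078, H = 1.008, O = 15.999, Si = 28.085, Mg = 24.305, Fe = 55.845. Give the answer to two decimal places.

Formula mass = 1.65×24.305 + 3.35×55.845 + 2×40.078 + 8×28.085 + 24×15.999 + 2×1.008 = 918.012 g/mol, of which 2.016 g is H.
So H makes up 2.016/918.012 = 0.0022 of the mass, i.e. 0.22%.

0.22 wt%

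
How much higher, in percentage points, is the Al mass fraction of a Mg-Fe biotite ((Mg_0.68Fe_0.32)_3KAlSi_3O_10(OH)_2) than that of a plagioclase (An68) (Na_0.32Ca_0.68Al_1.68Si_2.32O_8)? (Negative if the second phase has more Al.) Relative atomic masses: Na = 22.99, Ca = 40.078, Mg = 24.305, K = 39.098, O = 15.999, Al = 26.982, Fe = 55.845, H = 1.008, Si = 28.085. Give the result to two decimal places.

First mineral: 26.982 g Al in 447.532 g formula = 6.03 wt% Al.
Second mineral: 45.330 g Al in 273.089 g formula = 16.60 wt% Al.
6.03% − 16.60% gives a difference of -10.57 percentage points.

-10.57 percentage points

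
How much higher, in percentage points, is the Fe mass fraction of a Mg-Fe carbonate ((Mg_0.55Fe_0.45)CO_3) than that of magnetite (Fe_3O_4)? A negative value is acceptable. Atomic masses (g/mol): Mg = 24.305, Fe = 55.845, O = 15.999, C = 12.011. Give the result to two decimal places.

-46.85 percentage points

M((Mg_0.55Fe_0.45)CO_3) = 98.506 g/mol, so wt% Fe = 25.130/98.506 × 100 = 25.51%.
M(Fe_3O_4) = 231.531 g/mol, so wt% Fe = 167.535/231.531 × 100 = 72.36%.
25.51 − 72.36 = -46.85 pp.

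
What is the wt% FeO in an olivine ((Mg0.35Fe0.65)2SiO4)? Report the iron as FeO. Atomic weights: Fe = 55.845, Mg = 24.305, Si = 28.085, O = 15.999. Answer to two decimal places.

51.40 wt%

Formula mass = 181.693 g/mol.
1.30 Fe → 1.3000 mol FeO per formula unit; M(FeO) = 71.844, so FeO mass = 93.397 g.
93.397/181.693 × 100 = 51.40 wt%.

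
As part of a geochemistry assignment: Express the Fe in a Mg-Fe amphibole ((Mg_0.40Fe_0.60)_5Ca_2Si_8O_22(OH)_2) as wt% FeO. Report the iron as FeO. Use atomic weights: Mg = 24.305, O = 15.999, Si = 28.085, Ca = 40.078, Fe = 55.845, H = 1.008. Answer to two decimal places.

Formula mass = 906.973 g/mol.
3 Fe → 3.0000 mol FeO per formula unit; M(FeO) = 71.844, so FeO mass = 215.532 g.
215.532/906.973 × 100 = 23.76 wt%.

23.76 wt%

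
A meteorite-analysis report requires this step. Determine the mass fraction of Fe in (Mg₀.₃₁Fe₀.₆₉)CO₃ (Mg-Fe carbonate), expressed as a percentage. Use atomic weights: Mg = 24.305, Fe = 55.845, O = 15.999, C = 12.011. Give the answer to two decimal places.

36.33 weight percent

M((Mg₀.₃₁Fe₀.₆₉)CO₃) = 106.076 g/mol.
Fe contributes 0.69 × 55.845 = 38.533 g per mole.
38.533/106.076 = 0.3633 → 36.33%.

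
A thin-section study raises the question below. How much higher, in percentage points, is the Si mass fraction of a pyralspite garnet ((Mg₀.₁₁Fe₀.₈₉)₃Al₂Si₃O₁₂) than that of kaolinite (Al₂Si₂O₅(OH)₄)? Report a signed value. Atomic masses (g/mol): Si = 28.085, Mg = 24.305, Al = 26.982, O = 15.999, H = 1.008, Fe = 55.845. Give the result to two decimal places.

First mineral: 84.255 g Si in 487.334 g formula = 17.29 wt% Si.
Second mineral: 56.170 g Si in 258.157 g formula = 21.76 wt% Si.
17.29% − 21.76% gives a difference of -4.47 percentage points.

-4.47 percentage points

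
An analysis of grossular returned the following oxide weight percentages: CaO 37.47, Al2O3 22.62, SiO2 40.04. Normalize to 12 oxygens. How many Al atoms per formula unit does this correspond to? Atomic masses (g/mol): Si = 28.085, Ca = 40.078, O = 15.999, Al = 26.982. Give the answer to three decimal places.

1.997 Al apfu

CaO: 37.47/56.077 = 0.66819 mol → 0.66819 mol Ca, 0.66819 mol O.
Al2O3: 22.62/101.961 = 0.22185 mol → 0.44370 mol Al, 0.66555 mol O.
SiO2: 40.04/60.083 = 0.66641 mol → 0.66641 mol Si, 1.33282 mol O.
Total oxygen = 2.66656 mol. Normalization factor = 12/2.66656 = 4.50018.
Al per 12 O = 0.44370 × 4.50018 = 1.997.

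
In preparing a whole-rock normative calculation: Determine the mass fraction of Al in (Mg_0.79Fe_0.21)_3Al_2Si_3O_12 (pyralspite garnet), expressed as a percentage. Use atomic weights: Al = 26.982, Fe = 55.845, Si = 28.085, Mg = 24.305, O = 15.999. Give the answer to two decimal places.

Molar mass of (Mg_0.79Fe_0.21)_3Al_2Si_3O_12: 2.37*24.305 + 0.63*55.845 + 2*26.982 + 3*28.085 + 12*15.999 = 422.992 g/mol.
Mass of Al per formula unit: 2 × 26.982 = 53.964 g.
Weight fraction Al = 53.964 / 422.992 = 0.1276.

12.76 wt%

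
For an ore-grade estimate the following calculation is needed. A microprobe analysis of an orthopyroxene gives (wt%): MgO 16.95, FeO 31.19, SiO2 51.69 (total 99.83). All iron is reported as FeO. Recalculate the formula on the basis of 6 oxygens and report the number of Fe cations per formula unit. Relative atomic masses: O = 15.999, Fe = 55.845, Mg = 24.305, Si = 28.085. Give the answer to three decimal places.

1.011 Fe apfu

MgO: 16.95/40.304 = 0.42055 mol → 0.42055 mol Mg, 0.42055 mol O.
FeO: 31.19/71.844 = 0.43414 mol → 0.43414 mol Fe, 0.43414 mol O.
SiO2: 51.69/60.083 = 0.86031 mol → 0.86031 mol Si, 1.72062 mol O.
Total oxygen = 2.57531 mol. Normalization factor = 6/2.57531 = 2.32982.
Fe per 6 O = 0.43414 × 2.32982 = 1.011.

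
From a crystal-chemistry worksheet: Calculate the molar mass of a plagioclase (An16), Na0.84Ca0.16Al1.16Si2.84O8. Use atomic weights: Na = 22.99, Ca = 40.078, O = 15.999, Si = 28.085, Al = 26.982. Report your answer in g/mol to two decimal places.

M = 0.84·22.99 + 0.16·40.078 + 1.16·26.982 + 2.84·28.085 + 8·15.999

264.78 g/mol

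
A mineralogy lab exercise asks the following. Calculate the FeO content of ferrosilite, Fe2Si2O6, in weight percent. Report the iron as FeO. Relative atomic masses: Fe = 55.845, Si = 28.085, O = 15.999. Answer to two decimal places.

54.46 wt%

Molar mass of Fe2Si2O6 = 2×55.845 + 2×28.085 + 6×15.999 = 263.854 g/mol.
Each formula unit contains 2 Fe, equivalent to 2/1 = 2.0000 mol FeO.
M(FeO) = 1×55.845 + 1×15.999 = 71.844 g/mol.
Mass of FeO per formula unit = 2.0000 × 71.844 = 143.688 g.
FeO wt% = 143.688 / 263.854 × 100 = 54.46%.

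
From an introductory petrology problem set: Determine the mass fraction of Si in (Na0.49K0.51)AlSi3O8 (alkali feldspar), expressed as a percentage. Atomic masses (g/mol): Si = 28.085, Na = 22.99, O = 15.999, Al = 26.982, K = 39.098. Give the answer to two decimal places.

Molar mass of (Na0.49K0.51)AlSi3O8: 0.49×22.99 + 0.51×39.098 + 1×26.982 + 3×28.085 + 8×15.999 = 270.434 g/mol.
Mass of Si per formula unit: 3 × 28.085 = 84.255 g.
Weight fraction Si = 84.255 / 270.434 = 0.3116.

31.16 mass %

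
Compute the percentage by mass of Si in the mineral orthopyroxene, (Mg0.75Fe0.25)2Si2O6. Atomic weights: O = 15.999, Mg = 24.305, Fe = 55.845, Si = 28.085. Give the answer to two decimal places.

Molar mass of (Mg0.75Fe0.25)2Si2O6: 1.50*24.305 + 0.50*55.845 + 2*28.085 + 6*15.999 = 216.544 g/mol.
Mass of Si per formula unit: 2 × 28.085 = 56.170 g.
Weight fraction Si = 56.170 / 216.544 = 0.2594.

25.94 weight percent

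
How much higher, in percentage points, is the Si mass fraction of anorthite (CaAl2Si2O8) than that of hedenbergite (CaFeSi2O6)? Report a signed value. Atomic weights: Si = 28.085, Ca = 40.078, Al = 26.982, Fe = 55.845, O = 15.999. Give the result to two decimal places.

-2.45 percentage points

M(CaAl2Si2O8) = 278.204 g/mol, so wt% Si = 56.170/278.204 × 100 = 20.19%.
M(CaFeSi2O6) = 248.087 g/mol, so wt% Si = 56.170/248.087 × 100 = 22.64%.
20.19 − 22.64 = -2.45 pp.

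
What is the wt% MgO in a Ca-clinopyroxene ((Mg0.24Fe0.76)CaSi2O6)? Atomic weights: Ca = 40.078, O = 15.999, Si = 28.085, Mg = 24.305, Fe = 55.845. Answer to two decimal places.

4.02 wt%

Formula mass = 240.517 g/mol.
0.24 Mg → 0.2400 mol MgO per formula unit; M(MgO) = 40.304, so MgO mass = 9.673 g.
9.673/240.517 × 100 = 4.02 wt%.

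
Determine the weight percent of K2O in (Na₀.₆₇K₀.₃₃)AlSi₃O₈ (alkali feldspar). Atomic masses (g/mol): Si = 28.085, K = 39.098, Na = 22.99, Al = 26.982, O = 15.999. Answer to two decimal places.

Formula mass = 267.535 g/mol.
0.33 K → 0.1650 mol K2O per formula unit; M(K2O) = 94.195, so K2O mass = 15.542 g.
15.542/267.535 × 100 = 5.81 wt%.

5.81 wt%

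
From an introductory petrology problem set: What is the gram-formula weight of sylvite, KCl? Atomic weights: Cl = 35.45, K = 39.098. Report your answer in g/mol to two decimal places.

74.55 g/mol

The formula mass is the sum 1(39.098) + 1(35.45).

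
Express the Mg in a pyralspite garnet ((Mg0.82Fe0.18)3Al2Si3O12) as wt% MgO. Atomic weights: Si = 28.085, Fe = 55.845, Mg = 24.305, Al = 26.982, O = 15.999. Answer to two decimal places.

23.60 wt%

M((Mg0.82Fe0.18)3Al2Si3O12) = 420.154 g/mol; M(MgO) = 40.304 g/mol.
Moles MgO per formula unit = 2.46 Mg ÷ 1 = 2.4600.
MgO fraction = (2.4600 × 40.304) / 420.154 = 99.148/420.154 = 0.2360.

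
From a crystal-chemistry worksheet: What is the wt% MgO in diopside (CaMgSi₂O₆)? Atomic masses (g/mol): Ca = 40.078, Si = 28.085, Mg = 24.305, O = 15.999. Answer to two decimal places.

18.61 wt%

M(CaMgSi₂O₆) = 216.547 g/mol; M(MgO) = 40.304 g/mol.
Moles MgO per formula unit = 1 Mg ÷ 1 = 1.0000.
MgO fraction = (1.0000 × 40.304) / 216.547 = 40.304/216.547 = 0.1861.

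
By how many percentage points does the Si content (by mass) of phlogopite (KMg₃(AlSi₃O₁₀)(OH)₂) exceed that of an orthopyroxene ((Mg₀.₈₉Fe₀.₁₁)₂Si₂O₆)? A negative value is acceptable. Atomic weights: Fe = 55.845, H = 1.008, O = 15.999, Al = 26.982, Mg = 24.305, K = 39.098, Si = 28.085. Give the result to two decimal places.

-6.85 percentage points

Si in KMg₃(AlSi₃O₁₀)(OH)₂: molar mass 417.254 g/mol; 3×28.085 = 84.255 g → 20.19 wt%.
Si in (Mg₀.₈₉Fe₀.₁₁)₂Si₂O₆: molar mass 207.713 g/mol; 2×28.085 = 56.170 g → 27.04 wt%.
Difference = 20.19 − 27.04 = -6.85 percentage points.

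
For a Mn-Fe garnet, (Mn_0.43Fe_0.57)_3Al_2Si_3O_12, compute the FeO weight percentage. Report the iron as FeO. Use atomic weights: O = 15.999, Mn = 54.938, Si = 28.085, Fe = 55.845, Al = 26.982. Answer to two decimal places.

Molar mass of (Mn_0.43Fe_0.57)_3Al_2Si_3O_12 = 1.29*54.938 + 1.71*55.845 + 2*26.982 + 3*28.085 + 12*15.999 = 496.572 g/mol.
Each formula unit contains 1.71 Fe, equivalent to 1.71/1 = 1.7100 mol FeO.
M(FeO) = 1×55.845 + 1×15.999 = 71.844 g/mol.
Mass of FeO per formula unit = 1.7100 × 71.844 = 122.853 g.
FeO wt% = 122.853 / 496.572 × 100 = 24.74%.

24.74 wt%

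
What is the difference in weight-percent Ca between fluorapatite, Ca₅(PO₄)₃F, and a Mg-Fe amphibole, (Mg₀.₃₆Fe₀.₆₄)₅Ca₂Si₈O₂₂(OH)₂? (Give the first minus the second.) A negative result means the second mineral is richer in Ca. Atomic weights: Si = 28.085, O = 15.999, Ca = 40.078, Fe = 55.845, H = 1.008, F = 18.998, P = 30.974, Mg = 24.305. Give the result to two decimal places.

First mineral: 200.390 g Ca in 504.298 g formula = 39.74 wt% Ca.
Second mineral: 80.156 g Ca in 913.281 g formula = 8.78 wt% Ca.
39.74% − 8.78% gives a difference of 30.96 percentage points.

30.96 percentage points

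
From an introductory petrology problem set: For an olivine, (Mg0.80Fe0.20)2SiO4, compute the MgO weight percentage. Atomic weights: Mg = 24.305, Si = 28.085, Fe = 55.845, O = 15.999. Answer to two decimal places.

42.06 wt%

M((Mg0.80Fe0.20)2SiO4) = 153.307 g/mol; M(MgO) = 40.304 g/mol.
Moles MgO per formula unit = 1.60 Mg ÷ 1 = 1.6000.
MgO fraction = (1.6000 × 40.304) / 153.307 = 64.486/153.307 = 0.4206.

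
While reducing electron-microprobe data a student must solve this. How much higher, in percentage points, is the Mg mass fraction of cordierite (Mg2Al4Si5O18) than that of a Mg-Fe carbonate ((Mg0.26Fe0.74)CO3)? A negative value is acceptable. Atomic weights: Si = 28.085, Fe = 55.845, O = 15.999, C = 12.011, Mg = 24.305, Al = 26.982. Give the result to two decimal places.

M(Mg2Al4Si5O18) = 584.945 g/mol, so wt% Mg = 48.610/584.945 × 100 = 8.31%.
M((Mg0.26Fe0.74)CO3) = 107.653 g/mol, so wt% Mg = 6.319/107.653 × 100 = 5.87%.
8.31 − 5.87 = 2.44 pp.

2.44 percentage points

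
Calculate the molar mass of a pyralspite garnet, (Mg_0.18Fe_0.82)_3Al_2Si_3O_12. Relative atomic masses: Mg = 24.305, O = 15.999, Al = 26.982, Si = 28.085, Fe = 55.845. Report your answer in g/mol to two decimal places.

480.71 g/mol

Mg: 0.54 × 24.305 = 13.1247
Fe: 2.46 × 55.845 = 137.3787
Al: 2 × 26.982 = 53.9640
Si: 3 × 28.085 = 84.2550
O: 12 × 15.999 = 191.9880
Summing the contributions gives the formula mass.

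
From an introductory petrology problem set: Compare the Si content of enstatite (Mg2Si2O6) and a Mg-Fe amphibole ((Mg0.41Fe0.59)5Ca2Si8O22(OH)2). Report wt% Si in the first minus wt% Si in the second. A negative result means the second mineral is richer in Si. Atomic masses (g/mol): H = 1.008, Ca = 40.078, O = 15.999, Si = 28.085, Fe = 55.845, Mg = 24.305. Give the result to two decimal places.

M(Mg2Si2O6) = 200.774 g/mol, so wt% Si = 56.170/200.774 × 100 = 27.98%.
M((Mg0.41Fe0.59)5Ca2Si8O22(OH)2) = 905.396 g/mol, so wt% Si = 224.680/905.396 × 100 = 24.82%.
27.98 − 24.82 = 3.16 pp.

3.16 percentage points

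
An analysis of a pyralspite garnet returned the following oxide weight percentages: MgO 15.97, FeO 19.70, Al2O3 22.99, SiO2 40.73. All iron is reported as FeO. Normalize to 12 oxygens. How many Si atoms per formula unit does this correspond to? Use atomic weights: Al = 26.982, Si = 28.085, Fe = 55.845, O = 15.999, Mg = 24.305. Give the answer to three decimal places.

3.010 Si apfu

15.97 wt% MgO ÷ 40.304 g/mol = 0.39624 mol, giving 0.39624 Mg and 0.39624 O.
19.70 wt% FeO ÷ 71.844 g/mol = 0.27421 mol, giving 0.27421 Fe and 0.27421 O.
22.99 wt% Al2O3 ÷ 101.961 g/mol = 0.22548 mol, giving 0.45096 Al and 0.67644 O.
40.73 wt% SiO2 ÷ 60.083 g/mol = 0.67790 mol, giving 0.67790 Si and 1.35580 O.
Oxygen sums to 2.70269; scaling by 12/2.70269 = 4.44002 puts the formula on 12 O.
Si: 0.67790 × 4.44002 = 3.010 atoms per formula unit.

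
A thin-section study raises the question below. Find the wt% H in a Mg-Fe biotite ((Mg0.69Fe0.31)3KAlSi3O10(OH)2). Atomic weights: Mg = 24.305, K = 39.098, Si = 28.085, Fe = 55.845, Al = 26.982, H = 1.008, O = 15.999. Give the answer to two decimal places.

M((Mg0.69Fe0.31)3KAlSi3O10(OH)2) = 446.586 g/mol.
H contributes 2 × 1.008 = 2.016 g per mole.
2.016/446.586 = 0.0045 → 0.45%.

0.45 wt%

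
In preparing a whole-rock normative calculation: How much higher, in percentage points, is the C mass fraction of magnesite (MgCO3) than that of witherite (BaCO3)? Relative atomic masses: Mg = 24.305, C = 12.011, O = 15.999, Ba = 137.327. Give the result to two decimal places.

M(MgCO3) = 84.313 g/mol, so wt% C = 12.011/84.313 × 100 = 14.25%.
M(BaCO3) = 197.335 g/mol, so wt% C = 12.011/197.335 × 100 = 6.09%.
14.25 − 6.09 = 8.16 pp.

8.16 percentage points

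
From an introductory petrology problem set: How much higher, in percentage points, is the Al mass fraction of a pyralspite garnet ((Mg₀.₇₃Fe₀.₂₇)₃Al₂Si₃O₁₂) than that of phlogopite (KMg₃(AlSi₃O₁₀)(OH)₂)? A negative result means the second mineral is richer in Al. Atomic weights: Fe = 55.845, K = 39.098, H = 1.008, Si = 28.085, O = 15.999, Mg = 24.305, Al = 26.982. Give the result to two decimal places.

M((Mg₀.₇₃Fe₀.₂₇)₃Al₂Si₃O₁₂) = 428.669 g/mol, so wt% Al = 53.964/428.669 × 100 = 12.59%.
M(KMg₃(AlSi₃O₁₀)(OH)₂) = 417.254 g/mol, so wt% Al = 26.982/417.254 × 100 = 6.47%.
12.59 − 6.47 = 6.12 pp.

6.12 percentage points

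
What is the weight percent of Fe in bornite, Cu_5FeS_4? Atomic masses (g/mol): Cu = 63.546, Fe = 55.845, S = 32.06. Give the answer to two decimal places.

Molar mass of Cu_5FeS_4: 5*63.546 + 1*55.845 + 4*32.06 = 501.815 g/mol.
Mass of Fe per formula unit: 1 × 55.845 = 55.845 g.
Weight fraction Fe = 55.845 / 501.815 = 0.1113.

11.13 wt%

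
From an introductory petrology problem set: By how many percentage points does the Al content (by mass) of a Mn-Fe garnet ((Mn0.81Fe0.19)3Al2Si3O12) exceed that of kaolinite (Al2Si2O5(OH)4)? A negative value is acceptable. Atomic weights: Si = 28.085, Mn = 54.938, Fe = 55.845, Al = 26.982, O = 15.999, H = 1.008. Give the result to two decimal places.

M((Mn0.81Fe0.19)3Al2Si3O12) = 495.538 g/mol, so wt% Al = 53.964/495.538 × 100 = 10.89%.
M(Al2Si2O5(OH)4) = 258.157 g/mol, so wt% Al = 53.964/258.157 × 100 = 20.90%.
10.89 − 20.90 = -10.01 pp.

-10.01 percentage points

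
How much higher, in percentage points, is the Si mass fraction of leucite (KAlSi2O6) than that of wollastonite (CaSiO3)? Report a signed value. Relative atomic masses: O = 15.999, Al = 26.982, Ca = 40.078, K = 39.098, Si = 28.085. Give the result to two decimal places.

First mineral: 56.170 g Si in 218.244 g formula = 25.74 wt% Si.
Second mineral: 28.085 g Si in 116.160 g formula = 24.18 wt% Si.
25.74% − 24.18% gives a difference of 1.56 percentage points.

1.56 percentage points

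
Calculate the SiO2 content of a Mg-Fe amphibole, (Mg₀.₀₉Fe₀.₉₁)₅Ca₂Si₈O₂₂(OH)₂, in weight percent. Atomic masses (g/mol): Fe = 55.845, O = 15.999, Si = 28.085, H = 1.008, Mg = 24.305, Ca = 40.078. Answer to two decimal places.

50.29 wt%

Molar mass of (Mg₀.₀₉Fe₀.₉₁)₅Ca₂Si₈O₂₂(OH)₂ = 0.45×24.305 + 4.55×55.845 + 2×40.078 + 8×28.085 + 24×15.999 + 2×1.008 = 955.860 g/mol.
Each formula unit contains 8 Si, equivalent to 8/1 = 8.0000 mol SiO2.
M(SiO2) = 1×28.085 + 2×15.999 = 60.083 g/mol.
Mass of SiO2 per formula unit = 8.0000 × 60.083 = 480.664 g.
SiO2 wt% = 480.664 / 955.860 × 100 = 50.29%.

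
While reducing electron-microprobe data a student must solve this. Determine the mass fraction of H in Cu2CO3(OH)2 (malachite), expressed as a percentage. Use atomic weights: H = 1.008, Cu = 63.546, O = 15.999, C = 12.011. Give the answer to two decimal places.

M(Cu2CO3(OH)2) = 221.114 g/mol.
H contributes 2 × 1.008 = 2.016 g per mole.
2.016/221.114 = 0.0091 → 0.91%.

0.91 weight percent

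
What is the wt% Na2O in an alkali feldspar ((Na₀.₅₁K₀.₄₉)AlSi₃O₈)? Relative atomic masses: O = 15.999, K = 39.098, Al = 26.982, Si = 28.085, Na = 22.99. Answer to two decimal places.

M((Na₀.₅₁K₀.₄₉)AlSi₃O₈) = 270.112 g/mol; M(Na2O) = 61.979 g/mol.
Moles Na2O per formula unit = 0.51 Na ÷ 2 = 0.2550.
Na2O fraction = (0.2550 × 61.979) / 270.112 = 15.805/270.112 = 0.0585.

5.85 wt%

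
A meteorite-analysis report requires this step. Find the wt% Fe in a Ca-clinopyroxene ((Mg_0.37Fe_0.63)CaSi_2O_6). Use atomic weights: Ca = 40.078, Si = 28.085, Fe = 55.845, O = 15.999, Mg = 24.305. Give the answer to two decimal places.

14.88 wt%

Formula mass = 0.37×24.305 + 0.63×55.845 + 1×40.078 + 2×28.085 + 6×15.999 = 236.417 g/mol, of which 35.182 g is Fe.
So Fe makes up 35.182/236.417 = 0.1488 of the mass, i.e. 14.88%.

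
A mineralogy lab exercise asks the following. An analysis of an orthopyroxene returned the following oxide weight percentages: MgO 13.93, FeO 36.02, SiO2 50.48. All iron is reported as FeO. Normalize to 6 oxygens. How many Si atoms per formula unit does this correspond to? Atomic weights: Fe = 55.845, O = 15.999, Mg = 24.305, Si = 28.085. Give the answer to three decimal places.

1.995 Si apfu

13.93 wt% MgO ÷ 40.304 g/mol = 0.34562 mol, giving 0.34562 Mg and 0.34562 O.
36.02 wt% FeO ÷ 71.844 g/mol = 0.50136 mol, giving 0.50136 Fe and 0.50136 O.
50.48 wt% SiO2 ÷ 60.083 g/mol = 0.84017 mol, giving 0.84017 Si and 1.68034 O.
Oxygen sums to 2.52732; scaling by 6/2.52732 = 2.37406 puts the formula on 6 O.
Si: 0.84017 × 2.37406 = 1.995 atoms per formula unit.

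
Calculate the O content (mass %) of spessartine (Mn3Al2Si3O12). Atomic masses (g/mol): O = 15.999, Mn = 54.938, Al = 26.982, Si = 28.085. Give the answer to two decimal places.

38.78 mass %

Molar mass of Mn3Al2Si3O12: 3×54.938 + 2×26.982 + 3×28.085 + 12×15.999 = 495.021 g/mol.
Mass of O per formula unit: 12 × 15.999 = 191.988 g.
Weight fraction O = 191.988 / 495.021 = 0.3878.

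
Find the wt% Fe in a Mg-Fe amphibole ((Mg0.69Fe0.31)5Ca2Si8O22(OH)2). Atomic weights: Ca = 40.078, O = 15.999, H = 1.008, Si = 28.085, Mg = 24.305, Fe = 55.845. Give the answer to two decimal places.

M((Mg0.69Fe0.31)5Ca2Si8O22(OH)2) = 861.240 g/mol.
Fe contributes 1.55 × 55.845 = 86.560 g per mole.
86.560/861.240 = 0.1005 → 10.05%.

10.05 weight percent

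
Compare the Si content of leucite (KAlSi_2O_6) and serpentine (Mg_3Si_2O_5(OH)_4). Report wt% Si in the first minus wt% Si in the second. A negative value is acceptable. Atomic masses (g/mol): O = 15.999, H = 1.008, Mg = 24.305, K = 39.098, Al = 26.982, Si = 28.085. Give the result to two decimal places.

5.47 percentage points

Si in KAlSi_2O_6: molar mass 218.244 g/mol; 2×28.085 = 56.170 g → 25.74 wt%.
Si in Mg_3Si_2O_5(OH)_4: molar mass 277.108 g/mol; 2×28.085 = 56.170 g → 20.27 wt%.
Difference = 25.74 − 20.27 = 5.47 percentage points.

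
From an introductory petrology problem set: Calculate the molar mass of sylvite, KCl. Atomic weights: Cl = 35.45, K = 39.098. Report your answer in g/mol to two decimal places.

74.55 g/mol

M = 1*39.098 + 1*35.45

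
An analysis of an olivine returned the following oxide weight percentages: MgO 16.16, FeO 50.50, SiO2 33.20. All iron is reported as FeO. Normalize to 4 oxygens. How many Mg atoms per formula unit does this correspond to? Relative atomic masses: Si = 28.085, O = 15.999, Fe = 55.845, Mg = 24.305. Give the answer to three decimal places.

MgO (M=40.304): mol = 0.40095; Mg = 0.40095, O = 0.40095.
FeO (M=71.844): mol = 0.70291; Fe = 0.70291, O = 0.70291.
SiO2 (M=60.083): mol = 0.55257; Si = 0.55257, O = 1.10514.
ΣO = 2.20900; factor = 4/ΣO = 1.81077.
Mg apfu = 0.40095 × 1.81077 = 0.726.

0.726 Mg apfu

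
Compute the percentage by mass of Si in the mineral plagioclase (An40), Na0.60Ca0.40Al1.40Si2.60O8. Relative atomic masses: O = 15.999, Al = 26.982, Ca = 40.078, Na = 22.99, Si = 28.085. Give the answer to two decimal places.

27.18 weight percent

Molar mass of Na0.60Ca0.40Al1.40Si2.60O8: 0.60*22.99 + 0.40*40.078 + 1.40*26.982 + 2.60*28.085 + 8*15.999 = 268.613 g/mol.
Mass of Si per formula unit: 2.60 × 28.085 = 73.021 g.
Weight fraction Si = 73.021 / 268.613 = 0.2718.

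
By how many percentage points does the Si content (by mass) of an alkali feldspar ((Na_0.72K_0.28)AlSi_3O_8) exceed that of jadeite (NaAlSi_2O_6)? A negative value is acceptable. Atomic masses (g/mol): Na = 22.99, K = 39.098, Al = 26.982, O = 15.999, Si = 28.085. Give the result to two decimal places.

3.80 percentage points

M((Na_0.72K_0.28)AlSi_3O_8) = 266.729 g/mol, so wt% Si = 84.255/266.729 × 100 = 31.59%.
M(NaAlSi_2O_6) = 202.136 g/mol, so wt% Si = 56.170/202.136 × 100 = 27.79%.
31.59 − 27.79 = 3.80 pp.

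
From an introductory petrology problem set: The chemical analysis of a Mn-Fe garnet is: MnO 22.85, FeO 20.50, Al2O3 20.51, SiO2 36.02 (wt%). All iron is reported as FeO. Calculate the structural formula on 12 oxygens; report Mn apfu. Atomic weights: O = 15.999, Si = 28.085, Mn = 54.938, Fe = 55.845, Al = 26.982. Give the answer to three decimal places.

1.604 Mn apfu

MnO (M=70.937): mol = 0.32212; Mn = 0.32212, O = 0.32212.
FeO (M=71.844): mol = 0.28534; Fe = 0.28534, O = 0.28534.
Al2O3 (M=101.961): mol = 0.20116; Al = 0.40232, O = 0.60348.
SiO2 (M=60.083): mol = 0.59950; Si = 0.59950, O = 1.19900.
ΣO = 2.40994; factor = 12/ΣO = 4.97938.
Mn apfu = 0.32212 × 4.97938 = 1.604.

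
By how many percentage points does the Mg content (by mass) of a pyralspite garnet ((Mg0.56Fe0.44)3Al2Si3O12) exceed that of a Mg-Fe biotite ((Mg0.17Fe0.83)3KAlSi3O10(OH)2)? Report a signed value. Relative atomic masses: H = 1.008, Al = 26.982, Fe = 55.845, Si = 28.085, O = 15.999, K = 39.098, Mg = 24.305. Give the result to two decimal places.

First mineral: 40.832 g Mg in 444.755 g formula = 9.18 wt% Mg.
Second mineral: 12.396 g Mg in 495.789 g formula = 2.50 wt% Mg.
9.18% − 2.50% gives a difference of 6.68 percentage points.

6.68 percentage points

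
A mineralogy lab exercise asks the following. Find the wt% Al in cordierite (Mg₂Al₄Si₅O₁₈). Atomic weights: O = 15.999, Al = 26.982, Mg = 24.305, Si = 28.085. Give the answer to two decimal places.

Formula mass = 2·24.305 + 4·26.982 + 5·28.085 + 18·15.999 = 584.945 g/mol, of which 107.928 g is Al.
So Al makes up 107.928/584.945 = 0.1845 of the mass, i.e. 18.45%.

18.45 weight percent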